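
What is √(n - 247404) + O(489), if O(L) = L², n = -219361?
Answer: 239121 + I*√466765 ≈ 2.3912e+5 + 683.2*I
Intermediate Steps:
√(n - 247404) + O(489) = √(-219361 - 247404) + 489² = √(-466765) + 239121 = I*√466765 + 239121 = 239121 + I*√466765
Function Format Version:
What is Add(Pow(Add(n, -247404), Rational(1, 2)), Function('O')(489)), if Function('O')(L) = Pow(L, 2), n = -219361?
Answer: Add(239121, Mul(I, Pow(466765, Rational(1, 2)))) ≈ Add(2.3912e+5, Mul(683.20, I))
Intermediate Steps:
Add(Pow(Add(n, -247404), Rational(1, 2)), Function('O')(489)) = Add(Pow(Add(-219361, -247404), Rational(1, 2)), Pow(489, 2)) = Add(Pow(-466765, Rational(1, 2)), 239121) = Add(Mul(I, Pow(466765, Rational(1, 2))), 239121) = Add(239121, Mul(I, Pow(466765, Rational(1, 2))))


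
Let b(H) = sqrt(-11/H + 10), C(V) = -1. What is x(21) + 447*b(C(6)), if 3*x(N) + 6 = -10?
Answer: -16/3 + 447*sqrt(21) ≈ 2043.1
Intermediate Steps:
x(N) = -16/3 (x(N) = -2 + (1/3)*(-10) = -2 - 10/3 = -16/3)
b(H) = sqrt(10 - 11/H)
x(21) + 447*b(C(6)) = -16/3 + 447*sqrt(10 - 11/(-1)) = -16/3 + 447*sqrt(10 - 11*(-1)) = -16/3 + 447*sqrt(10 + 11) = -16/3 + 447*sqrt(21)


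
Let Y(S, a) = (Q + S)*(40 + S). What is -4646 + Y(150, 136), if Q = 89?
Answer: 40764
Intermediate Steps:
Y(S, a) = (40 + S)*(89 + S) (Y(S, a) = (89 + S)*(40 + S) = (40 + S)*(89 + S))
-4646 + Y(150, 136) = -4646 + (3560 + 150² + 129*150) = -4646 + (3560 + 22500 + 19350) = -4646 + 45410 = 40764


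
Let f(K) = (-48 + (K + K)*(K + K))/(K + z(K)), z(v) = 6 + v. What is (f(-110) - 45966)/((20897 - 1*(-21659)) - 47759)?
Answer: 4942538/556721 ≈ 8.8779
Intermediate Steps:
f(K) = (-48 + 4*K**2)/(6 + 2*K) (f(K) = (-48 + (K + K)*(K + K))/(K + (6 + K)) = (-48 + (2*K)*(2*K))/(6 + 2*K) = (-48 + 4*K**2)/(6 + 2*K))
(f(-110) - 45966)/((20897 - 1*(-21659)) - 47759) = (2*(-12 + (-110)**2)/(3 - 110) - 45966)/((20897 - 1*(-21659)) - 47759) = (2*(-12 + 12100)/(-107) - 45966)/((20897 + 21659) - 47759) = (2*(-1/107)*12088 - 45966)/(42556 - 47759) = (-24176/107 - 45966)/(-5203) = -4942538/107*(-1/5203) = 4942538/556721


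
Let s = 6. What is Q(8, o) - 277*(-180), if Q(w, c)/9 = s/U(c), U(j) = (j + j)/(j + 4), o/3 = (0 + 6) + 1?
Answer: 349245/7 ≈ 49892.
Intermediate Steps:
o = 21 (o = 3*((0 + 6) + 1) = 3*(6 + 1) = 3*7 = 21)
U(j) = 2*j/(4 + j) (U(j) = (2*j)/(4 + j) = 2*j/(4 + j))
Q(w, c) = 27*(4 + c)/c (Q(w, c) = 9*(6/((2*c/(4 + c)))) = 9*(6*((4 + c)/(2*c))) = 9*(3*(4 + c)/c) = 27*(4 + c)/c)
Q(8, o) - 277*(-180) = (27 + 108/21) - 277*(-180) = (27 + 108*(1/21)) + 49860 = (27 + 36/7) + 49860 = 225/7 + 49860 = 349245/7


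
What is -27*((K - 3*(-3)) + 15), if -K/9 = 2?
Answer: -162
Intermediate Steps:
K = -18 (K = -9*2 = -18)
-27*((K - 3*(-3)) + 15) = -27*((-18 - 3*(-3)) + 15) = -27*((-18 + 9) + 15) = -27*(-9 + 15) = -27*6 = -162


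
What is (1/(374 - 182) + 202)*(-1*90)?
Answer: -581775/32 ≈ -18180.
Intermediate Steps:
(1/(374 - 182) + 202)*(-1*90) = (1/192 + 202)*(-90) = (38785/192)*(-90) = -581775/32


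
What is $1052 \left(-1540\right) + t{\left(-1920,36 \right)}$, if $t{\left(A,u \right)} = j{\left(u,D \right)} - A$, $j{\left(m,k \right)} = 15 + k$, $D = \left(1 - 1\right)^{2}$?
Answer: $-1618145$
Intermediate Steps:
$D = 0$ ($D = 0^{2} = 0$)
$t{\left(A,u \right)} = 15 - A$ ($t{\left(A,u \right)} = \left(15 + 0\right) - A = 15 - A$)
$1052 \left(-1540\right) + t{\left(-1920,36 \right)} = 1052 \left(-1540\right) + \left(15 - -1920\right) = -1620080 + \left(15 + 1920\right) = -1620080 + 1935 = -1618145$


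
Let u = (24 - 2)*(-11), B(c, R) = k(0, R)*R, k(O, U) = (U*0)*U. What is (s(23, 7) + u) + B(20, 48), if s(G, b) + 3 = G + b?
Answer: -215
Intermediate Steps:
k(O, U) = 0 (k(O, U) = 0*U = 0)
B(c, R) = 0 (B(c, R) = 0*R = 0)
s(G, b) = -3 + G + b (s(G, b) = -3 + (G + b) = -3 + G + b)
u = -242 (u = 22*(-11) = -242)
(s(23, 7) + u) + B(20, 48) = ((-3 + 23 + 7) - 242) + 0 = (27 - 242) + 0 = -215 + 0 = -215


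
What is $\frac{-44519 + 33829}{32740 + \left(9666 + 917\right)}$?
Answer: $- \frac{10690}{43323} \approx -0.24675$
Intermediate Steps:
$\frac{-44519 + 33829}{32740 + \left(9666 + 917\right)} = - \frac{10690}{32740 + 10583} = - \frac{10690}{43323}$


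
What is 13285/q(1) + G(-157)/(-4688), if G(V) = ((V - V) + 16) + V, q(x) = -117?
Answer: -62263583/548496 ≈ -113.52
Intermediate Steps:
G(V) = 16 + V (G(V) = (0 + 16) + V = 16 + V)
13285/q(1) + G(-157)/(-4688) = 13285/(-117) + (16 - 157)/(-4688) = 13285*(-1/117) - 141*(-1/4688) = -13285/117 + 141/4688 = -62263583/548496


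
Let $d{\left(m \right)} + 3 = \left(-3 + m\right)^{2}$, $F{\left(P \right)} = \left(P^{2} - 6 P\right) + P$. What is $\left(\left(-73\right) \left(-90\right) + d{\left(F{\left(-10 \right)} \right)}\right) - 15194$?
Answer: $12982$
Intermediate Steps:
$F{\left(P \right)} = P^{2} - 5 P$
$d{\left(m \right)} = -3 + \left(-3 + m\right)^{2}$
$\left(\left(-73\right) \left(-90\right) + d{\left(F{\left(-10 \right)} \right)}\right) - 15194 = \left(\left(-73\right) \left(-90\right) - \left(3 - \left(-3 - 10 \left(-5 - 10\right)\right)^{2}\right)\right) - 15194 = \left(6570 - \left(3 - \left(-3 - -150\right)^{2}\right)\right) - 15194 = \left(6570 - \left(3 - \left(-3 + 150\right)^{2}\right)\right) - 15194 = \left(6570 - \left(3 - 147^{2}\right)\right) - 15194 = \left(6570 + \left(-3 + 21609\right)\right) - 15194 = \left(6570 + 21606\right) - 15194 = 28176 - 15194 = 12982$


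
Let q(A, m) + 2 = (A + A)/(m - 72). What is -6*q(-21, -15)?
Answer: 264/29 ≈ 9.1035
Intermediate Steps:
q(A, m) = -2 + 2*A/(-72 + m) (q(A, m) = -2 + (A + A)/(m - 72) = -2 + (2*A)/(-72 + m) = -2 + 2*A/(-72 + m))
-6*q(-21, -15) = -12*(72 - 21 - 1*(-15))/(-72 - 15) = -12*(72 - 21 + 15)/(-87) = -12*(-1)*66/87 = -6*(-44/29) = 264/29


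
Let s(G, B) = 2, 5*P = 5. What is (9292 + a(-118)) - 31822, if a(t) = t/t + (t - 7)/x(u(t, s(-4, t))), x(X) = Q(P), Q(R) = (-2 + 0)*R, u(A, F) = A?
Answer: -44933/2 ≈ -22467.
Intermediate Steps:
P = 1 (P = (1/5)*5 = 1)
Q(R) = -2*R
x(X) = -2 (x(X) = -2*1 = -2)
a(t) = 9/2 - t/2 (a(t) = t/t + (t - 7)/(-2) = 1 + (-7 + t)*(-1/2) = 1 + (7/2 - t/2) = 9/2 - t/2)
(9292 + a(-118)) - 31822 = (9292 + (9/2 - 1/2*(-118))) - 31822 = (9292 + (9/2 + 59)) - 31822 = (9292 + 127/2) - 31822 = 18711/2 - 31822 = -44933/2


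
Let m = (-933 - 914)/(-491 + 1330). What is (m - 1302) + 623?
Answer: -571528/839 ≈ -681.20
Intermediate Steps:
m = -1847/839 ≈ -2.2014
(m - 1302) + 623 = (-1847/839 - 1302) + 623 = -1094225/839 + 623 = -571528/839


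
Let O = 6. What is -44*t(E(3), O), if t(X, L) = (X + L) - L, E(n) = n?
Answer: -132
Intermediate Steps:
t(X, L) = X (t(X, L) = (L + X) - L = X)
-44*t(E(3), O) = -44*3 = -132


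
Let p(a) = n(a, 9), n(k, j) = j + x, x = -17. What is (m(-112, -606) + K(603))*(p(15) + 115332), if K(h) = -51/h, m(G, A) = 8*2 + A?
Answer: -13678233668/201 ≈ -6.8051e+7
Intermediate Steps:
m(G, A) = 16 + A
n(k, j) = -17 + j (n(k, j) = j - 17 = -17 + j)
p(a) = -8 (p(a) = -17 + 9 = -8)
(m(-112, -606) + K(603))*(p(15) + 115332) = ((16 - 606) - 51/603)*(-8 + 115332) = (-590 - 51*1/603)*115324 = (-590 - 17/201)*115324 = -118607/201*115324 = -13678233668/201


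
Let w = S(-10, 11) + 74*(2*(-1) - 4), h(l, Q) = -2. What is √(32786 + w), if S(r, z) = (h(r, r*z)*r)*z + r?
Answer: 2*√8138 ≈ 180.42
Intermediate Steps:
S(r, z) = r - 2*r*z (S(r, z) = (-2*r)*z + r = -2*r*z + r = r - 2*r*z)
w = -234 (w = -10*(1 - 2*11) + 74*(2*(-1) - 4) = -10*(1 - 22) + 74*(-2 - 4) = -10*(-21) + 74*(-6) = 210 - 444 = -234)
√(32786 + w) = √(32786 - 234) = √32552 = 2*√8138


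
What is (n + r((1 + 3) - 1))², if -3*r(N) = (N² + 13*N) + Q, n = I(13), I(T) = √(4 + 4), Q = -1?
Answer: 2281/9 - 188*√2/3 ≈ 164.82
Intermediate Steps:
I(T) = 2*√2 (I(T) = √8 = 2*√2)
n = 2*√2 ≈ 2.8284
r(N) = ⅓ - 13*N/3 - N²/3 (r(N) = -((N² + 13*N) - 1)/3 = -(-1 + N² + 13*N)/3 = ⅓ - 13*N/3 - N²/3)
(n + r((1 + 3) - 1))² = (2*√2 + (⅓ - 13*((1 + 3) - 1)/3 - ((1 + 3) - 1)²/3))² = (2*√2 + (⅓ - 13*(4 - 1)/3 - (4 - 1)²/3))² = (2*√2 + (⅓ - 13/3*3 - ⅓*3²))² = (2*√2 + (⅓ - 13 - ⅓*9))² = (2*√2 + (⅓ - 13 - 3))² = (2*√2 - 47/3)² = (-47/3 + 2*√2)²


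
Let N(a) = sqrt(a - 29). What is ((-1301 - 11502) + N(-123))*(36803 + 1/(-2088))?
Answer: -983842220389/2088 + 76844663*I*sqrt(38)/1044 ≈ -4.7119e+8 + 4.5374e+5*I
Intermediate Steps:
N(a) = sqrt(-29 + a)
((-1301 - 11502) + N(-123))*(36803 + 1/(-2088)) = ((-1301 - 11502) + sqrt(-29 - 123))*(36803 + 1/(-2088)) = (-12803 + sqrt(-152))*(36803 - 1/2088) = (-12803 + 2*I*sqrt(38))*(76844663/2088) = -983842220389/2088 + 76844663*I*sqrt(38)/1044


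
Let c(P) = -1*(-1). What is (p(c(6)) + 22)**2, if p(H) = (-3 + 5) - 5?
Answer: 361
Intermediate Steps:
c(P) = 1
p(H) = -3 (p(H) = 2 - 5 = -3)
(p(c(6)) + 22)**2 = (-3 + 22)**2 = 19**2 = 361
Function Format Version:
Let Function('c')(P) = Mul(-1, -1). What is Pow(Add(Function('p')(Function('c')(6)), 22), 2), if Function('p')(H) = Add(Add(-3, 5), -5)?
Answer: 361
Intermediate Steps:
Function('c')(P) = 1
Function('p')(H) = -3 (Function('p')(H) = Add(2, -5) = -3)
Pow(Add(Function('p')(Function('c')(6)), 22), 2) = Pow(Add(-3, 22), 2) = Pow(19, 2) = 361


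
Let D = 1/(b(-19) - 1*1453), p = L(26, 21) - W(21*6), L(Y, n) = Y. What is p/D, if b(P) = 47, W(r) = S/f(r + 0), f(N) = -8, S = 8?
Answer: -37962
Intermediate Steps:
W(r) = -1 (W(r) = 8/(-8) = 8*(-⅛) = -1)
p = 27 (p = 26 - 1*(-1) = 26 + 1 = 27)
D = -1/1406 (D = 1/(47 - 1*1453) = 1/(47 - 1453) = 1/(-1406) = -1/1406 ≈ -0.00071124)
p/D = 27/(-1/1406) = 27*(-1406) = -37962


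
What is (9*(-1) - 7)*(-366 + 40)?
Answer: 5216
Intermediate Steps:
(9*(-1) - 7)*(-366 + 40) = (-9 - 7)*(-326) = -16*(-326) = 5216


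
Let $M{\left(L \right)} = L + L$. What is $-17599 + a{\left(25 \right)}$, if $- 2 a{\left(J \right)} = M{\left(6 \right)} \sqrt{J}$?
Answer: $-17629$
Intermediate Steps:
$M{\left(L \right)} = 2 L$
$a{\left(J \right)} = - 6 \sqrt{J}$ ($a{\left(J \right)} = - \frac{2 \cdot 6 \sqrt{J}}{2} = - \frac{12 \sqrt{J}}{2} = - 6 \sqrt{J}$)
$-17599 + a{\left(25 \right)} = -17599 - 6 \sqrt{25} = -17599 - 30 = -17629$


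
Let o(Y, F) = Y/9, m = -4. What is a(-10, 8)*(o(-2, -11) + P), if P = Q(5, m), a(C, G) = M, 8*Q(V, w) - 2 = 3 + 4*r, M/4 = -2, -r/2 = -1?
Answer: -101/9 ≈ -11.222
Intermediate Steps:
r = 2 (r = -2*(-1) = 2)
M = -8 (M = 4*(-2) = -8)
Q(V, w) = 13/8 (Q(V, w) = ¼ + (3 + 4*2)/8 = ¼ + (3 + 8)/8 = ¼ + (⅛)*11 = ¼ + 11/8 = 13/8)
a(C, G) = -8
P = 13/8 ≈ 1.6250
o(Y, F) = Y/9 (o(Y, F) = Y*(⅑) = Y/9)
a(-10, 8)*(o(-2, -11) + P) = -8*((⅑)*(-2) + 13/8) = -8*(-2/9 + 13/8) = -8*101/72 = -101/9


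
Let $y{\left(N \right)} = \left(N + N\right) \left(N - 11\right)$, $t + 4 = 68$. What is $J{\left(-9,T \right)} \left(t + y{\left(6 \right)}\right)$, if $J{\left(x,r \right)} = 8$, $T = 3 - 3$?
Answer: $32$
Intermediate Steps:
$T = 0$
$t = 64$ ($t = -4 + 68 = 64$)
$y{\left(N \right)} = 2 N \left(-11 + N\right)$
$J{\left(-9,T \right)} \left(t + y{\left(6 \right)}\right) = 8 \left(64 + 2 \cdot 6 \left(-11 + 6\right)\right) = 8 \left(64 + 2 \cdot 6 \left(-5\right)\right) = 8 \left(64 - 60\right) = 8 \cdot 4 = 32$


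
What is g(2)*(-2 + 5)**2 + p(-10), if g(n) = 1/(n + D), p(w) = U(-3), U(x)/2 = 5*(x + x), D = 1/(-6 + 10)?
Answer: -56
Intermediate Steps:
D = 1/4 ≈ 0.25000
U(x) = 20*x (U(x) = 2*(5*(x + x)) = 2*(5*(2*x)) = 2*(10*x) = 20*x)
p(w) = -60 (p(w) = 20*(-3) = -60)
g(n) = 1/(1/4 + n) (g(n) = 1/(n + 1/4) = 1/(1/4 + n))
g(2)*(-2 + 5)**2 + p(-10) = (4/(1 + 4*2))*(-2 + 5)**2 - 60 = (4/(1 + 8))*3**2 - 60 = (4/9)*9 - 60 = 4 - 60 = -56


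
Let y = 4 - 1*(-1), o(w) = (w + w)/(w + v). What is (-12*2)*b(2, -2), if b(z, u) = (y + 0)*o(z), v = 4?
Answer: -80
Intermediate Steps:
o(w) = 2*w/(4 + w) (o(w) = (w + w)/(w + 4) = (2*w)/(4 + w) = 2*w/(4 + w))
y = 5 (y = 4 + 1 = 5)
b(z, u) = 10*z/(4 + z) (b(z, u) = (5 + 0)*(2*z/(4 + z)) = 5*(2*z/(4 + z)) = 10*z/(4 + z))
(-12*2)*b(2, -2) = (-12*2)*(10*2/(4 + 2)) = -240*2/6 = -24*10/3 = -80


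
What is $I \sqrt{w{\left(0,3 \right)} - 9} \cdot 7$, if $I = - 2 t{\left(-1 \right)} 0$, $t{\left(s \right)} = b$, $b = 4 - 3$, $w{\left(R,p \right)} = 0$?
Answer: $0$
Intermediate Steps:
$b = 1$ ($b = 4 - 3 = 1$)
$t{\left(s \right)} = 1$
$I = 0$ ($I = \left(-2\right) 1 \cdot 0 = \left(-2\right) 0 = 0$)
$I \sqrt{w{\left(0,3 \right)} - 9} \cdot 7 = 0 \sqrt{0 - 9} \cdot 7 = 0 \sqrt{-9} \cdot 7 = 0 \cdot 3 i 7 = 0 \cdot 7 = 0$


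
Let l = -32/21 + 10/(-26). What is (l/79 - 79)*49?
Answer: -11930198/3081 ≈ -3872.2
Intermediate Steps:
l = -521/273 (l = -32*1/21 + 10*(-1/26) = -32/21 - 5/13 = -521/273 ≈ -1.9084)
(l/79 - 79)*49 = (-521/273/79 - 79)*49 = (-521/273*1/79 - 79)*49 = (-521/21567 - 79)*49 = -1704314/21567*49 = -11930198/3081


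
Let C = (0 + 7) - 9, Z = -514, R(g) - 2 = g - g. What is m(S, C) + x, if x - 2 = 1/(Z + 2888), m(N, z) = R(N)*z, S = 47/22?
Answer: -4747/2374 ≈ -1.9996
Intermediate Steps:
R(g) = 2 (R(g) = 2 + (g - g) = 2 + 0 = 2)
C = -2 (C = 7 - 9 = -2)
S = 47/22 (S = 47*(1/22) = 47/22 ≈ 2.1364)
m(N, z) = 2*z
x = 4749/2374 (x = 2 + 1/(-514 + 2888) = 2 + 1/2374 = 4749/2374 ≈ 2.0004)
m(S, C) + x = 2*(-2) + 4749/2374 = -4 + 4749/2374 = -4747/2374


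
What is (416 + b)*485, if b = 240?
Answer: 318160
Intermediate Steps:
(416 + b)*485 = (416 + 240)*485 = 656*485 = 318160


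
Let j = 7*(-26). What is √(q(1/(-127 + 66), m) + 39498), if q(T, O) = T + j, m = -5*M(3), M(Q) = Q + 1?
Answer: 15*√650199/61 ≈ 198.28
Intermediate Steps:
M(Q) = 1 + Q
m = -20 (m = -5*(1 + 3) = -5*4 = -20)
j = -182
q(T, O) = -182 + T (q(T, O) = T - 182 = -182 + T)
√(q(1/(-127 + 66), m) + 39498) = √((-182 + 1/(-127 + 66)) + 39498) = √((-182 + 1/(-61)) + 39498) = √((-182 - 1/61) + 39498) = √(-11103/61 + 39498) = √(2398275/61) = 15*√650199/61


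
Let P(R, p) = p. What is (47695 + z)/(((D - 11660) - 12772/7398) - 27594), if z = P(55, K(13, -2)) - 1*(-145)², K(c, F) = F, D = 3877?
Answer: -98644932/130865909 ≈ -0.75379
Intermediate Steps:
z = -21027 (z = -2 - 1*(-145)² = -2 - 1*21025 = -2 - 21025 = -21027)
(47695 + z)/(((D - 11660) - 12772/7398) - 27594) = (47695 - 21027)/(((3877 - 11660) - 12772/7398) - 27594) = 26668/((-7783 - 12772*1/7398) - 27594) = 26668/((-7783 - 6386/3699) - 27594) = 26668/(-28795703/3699 - 27594) = 26668/(-130865909/3699) = 26668*(-3699/130865909) = -98644932/130865909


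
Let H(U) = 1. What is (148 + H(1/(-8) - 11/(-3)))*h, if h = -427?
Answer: -63623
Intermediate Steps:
(148 + H(1/(-8) - 11/(-3)))*h = (148 + 1)*(-427) = 149*(-427) = -63623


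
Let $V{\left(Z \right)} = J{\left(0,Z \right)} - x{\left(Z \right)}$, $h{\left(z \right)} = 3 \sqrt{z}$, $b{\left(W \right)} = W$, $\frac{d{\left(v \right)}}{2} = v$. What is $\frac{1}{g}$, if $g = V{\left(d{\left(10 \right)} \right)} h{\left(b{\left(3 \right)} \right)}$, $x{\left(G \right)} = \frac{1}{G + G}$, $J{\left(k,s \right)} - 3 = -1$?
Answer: $\frac{40 \sqrt{3}}{711} \approx 0.097443$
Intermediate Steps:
$J{\left(k,s \right)} = 2$ ($J{\left(k,s \right)} = 3 - 1 = 2$)
$d{\left(v \right)} = 2 v$
$x{\left(G \right)} = \frac{1}{2 G}$
$V{\left(Z \right)} = 2 - \frac{1}{2 Z}$
$g = \frac{237 \sqrt{3}}{40}$ ($g = \left(2 - \frac{1}{2 \cdot 2 \cdot 10}\right) 3 \sqrt{3} = \left(2 - \frac{1}{2 \cdot 20}\right) 3 \sqrt{3} = \left(2 - \frac{1}{40}\right) 3 \sqrt{3} = \frac{79 \cdot 3 \sqrt{3}}{40} = \frac{237 \sqrt{3}}{40} \approx 10.262$)
$\frac{1}{g} = \frac{1}{\frac{237}{40} \sqrt{3}} = \frac{40 \sqrt{3}}{711}$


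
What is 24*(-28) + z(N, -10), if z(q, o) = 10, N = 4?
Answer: -662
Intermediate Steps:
24*(-28) + z(N, -10) = 24*(-28) + 10 = -672 + 10 = -662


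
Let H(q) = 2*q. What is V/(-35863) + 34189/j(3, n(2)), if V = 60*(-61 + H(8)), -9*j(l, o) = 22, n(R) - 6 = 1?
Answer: -11035021563/788986 ≈ -13986.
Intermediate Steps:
n(R) = 7 (n(R) = 6 + 1 = 7)
j(l, o) = -22/9 (j(l, o) = -⅑*22 = -22/9)
V = -2700 (V = 60*(-61 + 2*8) = 60*(-61 + 16) = 60*(-45) = -2700)
V/(-35863) + 34189/j(3, n(2)) = -2700/(-35863) + 34189/(-22/9) = -2700*(-1/35863) + 34189*(-9/22) = 2700/35863 - 307701/22 = -11035021563/788986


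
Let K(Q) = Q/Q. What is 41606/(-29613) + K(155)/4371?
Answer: -20203357/14382047 ≈ -1.4048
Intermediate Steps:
K(Q) = 1
41606/(-29613) + K(155)/4371 = 41606/(-29613) + 1/4371 = 41606*(-1/29613) + 1*(1/4371) = -41606/29613 + 1/4371 = -20203357/14382047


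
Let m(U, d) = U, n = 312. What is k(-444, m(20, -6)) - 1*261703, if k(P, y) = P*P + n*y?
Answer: -58327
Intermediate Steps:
k(P, y) = P² + 312*y (k(P, y) = P*P + 312*y = P² + 312*y)
k(-444, m(20, -6)) - 1*261703 = ((-444)² + 312*20) - 1*261703 = (197136 + 6240) - 261703 = 203376 - 261703 = -58327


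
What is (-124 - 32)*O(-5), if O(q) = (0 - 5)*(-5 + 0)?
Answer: -3900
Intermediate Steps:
O(q) = 25 (O(q) = -5*(-5) = 25)
(-124 - 32)*O(-5) = (-124 - 32)*25 = -156*25 = -3900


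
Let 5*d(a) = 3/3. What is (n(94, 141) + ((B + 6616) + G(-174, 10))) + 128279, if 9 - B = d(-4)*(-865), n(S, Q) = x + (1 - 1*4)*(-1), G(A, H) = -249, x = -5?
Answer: 134826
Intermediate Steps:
d(a) = ⅕ (d(a) = (3/3)/5 = (3*(⅓))/5 = (⅕)*1 = ⅕)
n(S, Q) = -2 (n(S, Q) = -5 + (1 - 1*4)*(-1) = -5 + (1 - 4)*(-1) = -5 - 3*(-1) = -5 + 3 = -2)
B = 182 (B = 9 - (-865)/5 = 9 - 1*(-173) = 9 + 173 = 182)
(n(94, 141) + ((B + 6616) + G(-174, 10))) + 128279 = (-2 + ((182 + 6616) - 249)) + 128279 = (-2 + (6798 - 249)) + 128279 = (-2 + 6549) + 128279 = 6547 + 128279 = 134826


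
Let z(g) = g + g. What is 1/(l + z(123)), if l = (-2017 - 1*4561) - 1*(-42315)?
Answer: 1/35983 ≈ 2.7791e-5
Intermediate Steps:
z(g) = 2*g
l = 35737 (l = (-2017 - 4561) + 42315 = -6578 + 42315 = 35737)
1/(l + z(123)) = 1/(35737 + 2*123) = 1/(35737 + 246) = 1/35983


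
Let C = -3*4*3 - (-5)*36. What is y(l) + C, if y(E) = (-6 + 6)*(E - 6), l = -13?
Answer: 144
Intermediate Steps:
y(E) = 0 (y(E) = 0*(-6 + E) = 0)
C = 144 (C = -12*3 - 1*(-180) = -36 + 180 = 144)
y(l) + C = 0 + 144 = 144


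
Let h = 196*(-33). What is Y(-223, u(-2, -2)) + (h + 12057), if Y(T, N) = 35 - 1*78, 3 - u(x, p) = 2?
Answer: 5546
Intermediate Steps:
u(x, p) = 1 (u(x, p) = 3 - 1*2 = 3 - 2 = 1)
h = -6468
Y(T, N) = -43 (Y(T, N) = 35 - 78 = -43)
Y(-223, u(-2, -2)) + (h + 12057) = -43 + (-6468 + 12057) = -43 + 5589 = 5546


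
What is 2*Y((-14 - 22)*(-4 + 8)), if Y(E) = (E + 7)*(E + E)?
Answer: 78912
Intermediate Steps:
Y(E) = 2*E*(7 + E) (Y(E) = (7 + E)*(2*E) = 2*E*(7 + E))
2*Y((-14 - 22)*(-4 + 8)) = 2*(2*((-14 - 22)*(-4 + 8))*(7 + (-14 - 22)*(-4 + 8))) = 2*(2*(-36*4)*(7 - 36*4)) = 2*(2*(-144)*(7 - 144)) = 2*(2*(-144)*(-137)) = 2*39456 = 78912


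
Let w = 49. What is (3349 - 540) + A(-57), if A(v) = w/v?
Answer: 160064/57 ≈ 2808.1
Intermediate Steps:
A(v) = 49/v
(3349 - 540) + A(-57) = (3349 - 540) + 49/(-57) = 2809 + 49*(-1/57) = 2809 - 49/57 = 160064/57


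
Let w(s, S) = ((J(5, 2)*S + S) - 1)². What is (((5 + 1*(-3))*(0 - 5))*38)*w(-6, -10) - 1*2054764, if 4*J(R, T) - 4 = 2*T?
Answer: -2419944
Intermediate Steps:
J(R, T) = 1 + T/2 (J(R, T) = 1 + (2*T)/4 = 1 + T/2)
w(s, S) = (-1 + 3*S)² (w(s, S) = (((1 + (½)*2)*S + S) - 1)² = (((1 + 1)*S + S) - 1)² = ((2*S + S) - 1)² = (3*S - 1)² = (-1 + 3*S)²)
(((5 + 1*(-3))*(0 - 5))*38)*w(-6, -10) - 1*2054764 = (((5 + 1*(-3))*(0 - 5))*38)*(-1 + 3*(-10))² - 1*2054764 = (((5 - 3)*(-5))*38)*(-1 - 30)² - 2054764 = ((2*(-5))*38)*(-31)² - 2054764 = -10*38*961 - 2054764 = -380*961 - 2054764 = -365180 - 2054764 = -2419944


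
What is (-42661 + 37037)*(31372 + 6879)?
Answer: -215123624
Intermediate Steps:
(-42661 + 37037)*(31372 + 6879) = -5624*38251 = -215123624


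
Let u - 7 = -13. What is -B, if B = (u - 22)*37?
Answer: 1036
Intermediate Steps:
u = -6 (u = 7 - 13 = -6)
B = -1036 (B = (-6 - 22)*37 = -28*37 = -1036)
-B = -1*(-1036) = 1036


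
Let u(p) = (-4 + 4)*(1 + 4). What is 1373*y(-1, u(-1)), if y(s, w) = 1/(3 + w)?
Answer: 1373/3 ≈ 457.67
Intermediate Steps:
u(p) = 0 (u(p) = 0*5 = 0)
1373*y(-1, u(-1)) = 1373/(3 + 0) = 1373/3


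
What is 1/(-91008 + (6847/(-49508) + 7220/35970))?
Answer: -178080276/16206718642091 ≈ -1.0988e-5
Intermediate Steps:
1/(-91008 + (6847/(-49508) + 7220/35970)) = 1/(-91008 + (6847*(-1/49508) + 7220*(1/35970))) = 1/(-91008 + (-6847/49508 + 722/3597)) = 1/(-91008 + 11116117/178080276) = 1/(-16206718642091/178080276) = -178080276/16206718642091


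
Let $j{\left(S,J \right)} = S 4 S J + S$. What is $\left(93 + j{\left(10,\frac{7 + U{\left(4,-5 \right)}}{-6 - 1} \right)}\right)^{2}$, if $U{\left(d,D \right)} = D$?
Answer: $\frac{6241}{49} \approx 127.37$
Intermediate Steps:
$j{\left(S,J \right)} = S + 4 J S^{2}$ ($j{\left(S,J \right)} = 4 S S J + S = 4 S^{2} J + S = 4 J S^{2} + S = S + 4 J S^{2}$)
$\left(93 + j{\left(10,\frac{7 + U{\left(4,-5 \right)}}{-6 - 1} \right)}\right)^{2} = \left(93 + 10 \left(1 + 4 \frac{7 - 5}{-6 - 1} \cdot 10\right)\right)^{2} = \left(93 + 10 \left(1 + 4 \frac{2}{-7} \cdot 10\right)\right)^{2} = \left(93 + 10 \left(1 + 4 \cdot 2 \left(- \frac{1}{7}\right) 10\right)\right)^{2} = \left(93 + 10 \left(1 + 4 \left(- \frac{2}{7}\right) 10\right)\right)^{2} = \left(93 + 10 \left(1 - \frac{80}{7}\right)\right)^{2} = \left(93 + 10 \left(- \frac{73}{7}\right)\right)^{2} = \left(93 - \frac{730}{7}\right)^{2} = \left(- \frac{79}{7}\right)^{2} = \frac{6241}{49}$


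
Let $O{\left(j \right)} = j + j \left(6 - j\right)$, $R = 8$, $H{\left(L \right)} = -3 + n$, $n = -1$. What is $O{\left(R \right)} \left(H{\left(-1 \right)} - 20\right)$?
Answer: $192$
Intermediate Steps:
$H{\left(L \right)} = -4$ ($H{\left(L \right)} = -3 - 1 = -4$)
$O{\left(R \right)} \left(H{\left(-1 \right)} - 20\right) = 8 \left(7 - 8\right) \left(-4 - 20\right) = 8 \left(7 - 8\right) \left(-24\right) = 8 \left(-1\right) \left(-24\right) = \left(-8\right) \left(-24\right) = 192$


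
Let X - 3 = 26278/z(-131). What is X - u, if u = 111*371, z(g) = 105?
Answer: -613916/15 ≈ -40928.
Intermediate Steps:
u = 41181
X = 3799/15 (X = 3 + 26278/105 = 3 + 26278*(1/105) = 3 + 3754/15 = 3799/15 ≈ 253.27)
X - u = 3799/15 - 1*41181 = 3799/15 - 41181 = -613916/15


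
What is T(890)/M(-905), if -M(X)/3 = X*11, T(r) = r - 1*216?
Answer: 674/29865 ≈ 0.022568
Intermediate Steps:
T(r) = -216 + r (T(r) = r - 216 = -216 + r)
M(X) = -33*X (M(X) = -3*X*11 = -33*X)
T(890)/M(-905) = (-216 + 890)/((-33*(-905))) = 674/29865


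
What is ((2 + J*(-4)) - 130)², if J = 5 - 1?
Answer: 20736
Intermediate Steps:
J = 4
((2 + J*(-4)) - 130)² = ((2 + 4*(-4)) - 130)² = ((2 - 16) - 130)² = (-14 - 130)² = (-144)² = 20736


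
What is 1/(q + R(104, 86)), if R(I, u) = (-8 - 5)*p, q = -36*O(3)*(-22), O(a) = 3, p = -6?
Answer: 1/2454 ≈ 0.00040750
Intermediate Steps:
q = 2376 (q = -36*3*(-22) = -108*(-22) = 2376)
R(I, u) = 78 (R(I, u) = (-8 - 5)*(-6) = -13*(-6) = 78)
1/(q + R(104, 86)) = 1/(2376 + 78) = 1/2454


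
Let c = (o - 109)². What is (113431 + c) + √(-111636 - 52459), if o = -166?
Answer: 189056 + I*√164095 ≈ 1.8906e+5 + 405.09*I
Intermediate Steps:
c = 75625 (c = (-166 - 109)² = (-275)² = 75625)
(113431 + c) + √(-111636 - 52459) = (113431 + 75625) + √(-111636 - 52459) = 189056 + √(-164095) = 189056 + I*√164095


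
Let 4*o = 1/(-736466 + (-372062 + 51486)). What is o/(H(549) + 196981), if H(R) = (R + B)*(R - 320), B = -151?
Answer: -1/1218232448664 ≈ -8.2086e-13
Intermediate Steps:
H(R) = (-320 + R)*(-151 + R) (H(R) = (R - 151)*(R - 320) = (-151 + R)*(-320 + R) = (-320 + R)*(-151 + R))
o = -1/4228168 (o = 1/(4*(-736466 + (-372062 + 51486))) = 1/(4*(-736466 - 320576)) = (1/4)/(-1057042) = (1/4)*(-1/1057042) = -1/4228168 ≈ -2.3651e-7)
o/(H(549) + 196981) = -1/(4228168*((48320 + 549**2 - 471*549) + 196981)) = -1/(4228168*((48320 + 301401 - 258579) + 196981)) = -1/(4228168*(91142 + 196981)) = -1/4228168/288123 = -1/4228168*1/288123 = -1/1218232448664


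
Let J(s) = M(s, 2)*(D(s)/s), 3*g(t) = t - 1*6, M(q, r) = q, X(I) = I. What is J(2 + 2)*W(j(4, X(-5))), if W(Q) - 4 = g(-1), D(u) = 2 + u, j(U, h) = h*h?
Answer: 10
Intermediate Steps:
j(U, h) = h²
g(t) = -2 + t/3 (g(t) = (t - 1*6)/3 = (t - 6)/3 = (-6 + t)/3 = -2 + t/3)
W(Q) = 5/3 (W(Q) = 4 + (-2 + (⅓)*(-1)) = 4 + (-2 - ⅓) = 4 - 7/3 = 5/3)
J(s) = 2 + s (J(s) = s*((2 + s)/s) = 2 + s)
J(2 + 2)*W(j(4, X(-5))) = (2 + (2 + 2))*(5/3) = (2 + 4)*(5/3) = 6*(5/3) = 10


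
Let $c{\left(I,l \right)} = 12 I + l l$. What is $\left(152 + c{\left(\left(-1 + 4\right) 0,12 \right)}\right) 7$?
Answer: $2072$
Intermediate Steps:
$c{\left(I,l \right)} = l^{2} + 12 I$ ($c{\left(I,l \right)} = 12 I + l^{2} = l^{2} + 12 I$)
$\left(152 + c{\left(\left(-1 + 4\right) 0,12 \right)}\right) 7 = \left(152 + \left(12^{2} + 12 \left(-1 + 4\right) 0\right)\right) 7 = \left(152 + \left(144 + 12 \cdot 3 \cdot 0\right)\right) 7 = \left(152 + \left(144 + 12 \cdot 0\right)\right) 7 = \left(152 + \left(144 + 0\right)\right) 7 = \left(152 + 144\right) 7 = 296 \cdot 7 = 2072$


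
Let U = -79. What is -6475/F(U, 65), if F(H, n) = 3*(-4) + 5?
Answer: 925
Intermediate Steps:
F(H, n) = -7 (F(H, n) = -12 + 5 = -7)
-6475/F(U, 65) = -6475/(-7) = -6475*(-⅐) = 925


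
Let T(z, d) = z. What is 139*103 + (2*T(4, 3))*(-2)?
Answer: 14301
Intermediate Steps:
139*103 + (2*T(4, 3))*(-2) = 139*103 + (2*4)*(-2) = 14317 + 8*(-2) = 14317 - 16 = 14301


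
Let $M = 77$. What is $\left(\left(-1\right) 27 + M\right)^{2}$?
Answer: $2500$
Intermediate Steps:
$\left(\left(-1\right) 27 + M\right)^{2} = \left(\left(-1\right) 27 + 77\right)^{2} = \left(-27 + 77\right)^{2} = 50^{2} = 2500$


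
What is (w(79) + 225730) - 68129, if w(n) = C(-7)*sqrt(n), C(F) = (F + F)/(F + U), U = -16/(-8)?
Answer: 157601 + 14*sqrt(79)/5 ≈ 1.5763e+5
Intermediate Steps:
U = 2 (U = -16*(-1/8) = 2)
C(F) = 2*F/(2 + F) (C(F) = (F + F)/(F + 2) = (2*F)/(2 + F) = 2*F/(2 + F))
w(n) = 14*sqrt(n)/5 (w(n) = (2*(-7)/(2 - 7))*sqrt(n) = (2*(-7)/(-5))*sqrt(n) = (2*(-7)*(-1/5))*sqrt(n) = 14*sqrt(n)/5)
(w(79) + 225730) - 68129 = (14*sqrt(79)/5 + 225730) - 68129 = (225730 + 14*sqrt(79)/5) - 68129 = 157601 + 14*sqrt(79)/5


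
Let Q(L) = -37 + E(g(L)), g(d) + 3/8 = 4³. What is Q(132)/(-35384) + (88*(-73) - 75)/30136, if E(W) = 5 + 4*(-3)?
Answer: -28579329/133291528 ≈ -0.21441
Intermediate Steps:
g(d) = 509/8 (g(d) = -3/8 + 4³ = -3/8 + 64 = 509/8)
E(W) = -7 (E(W) = 5 - 12 = -7)
Q(L) = -44 (Q(L) = -37 - 7 = -44)
Q(132)/(-35384) + (88*(-73) - 75)/30136 = -44/(-35384) + (88*(-73) - 75)/30136 = -44*(-1/35384) + (-6424 - 75)*(1/30136) = 11/8846 - 6499*1/30136 = 11/8846 - 6499/30136 = -28579329/133291528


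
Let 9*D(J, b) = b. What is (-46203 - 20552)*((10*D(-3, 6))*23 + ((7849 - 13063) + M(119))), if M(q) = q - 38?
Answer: 997252945/3 ≈ 3.3242e+8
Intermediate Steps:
D(J, b) = b/9
M(q) = -38 + q
(-46203 - 20552)*((10*D(-3, 6))*23 + ((7849 - 13063) + M(119))) = (-46203 - 20552)*((10*((⅑)*6))*23 + ((7849 - 13063) + (-38 + 119))) = -66755*((10*(⅔))*23 + (-5214 + 81)) = -66755*((20/3)*23 - 5133) = -66755*(460/3 - 5133) = -66755*(-14939/3) = 997252945/3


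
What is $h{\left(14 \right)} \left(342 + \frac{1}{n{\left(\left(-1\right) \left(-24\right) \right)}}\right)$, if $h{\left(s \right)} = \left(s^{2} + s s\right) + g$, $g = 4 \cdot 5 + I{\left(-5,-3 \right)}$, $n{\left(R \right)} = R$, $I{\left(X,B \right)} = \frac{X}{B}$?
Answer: $\frac{10187369}{72} \approx 1.4149 \cdot 10^{5}$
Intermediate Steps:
$g = \frac{65}{3}$ ($g = 4 \cdot 5 - \frac{5}{-3} = 20 - - \frac{5}{3} = 20 + \frac{5}{3} = \frac{65}{3} \approx 21.667$)
$h{\left(s \right)} = \frac{65}{3} + 2 s^{2}$ ($h{\left(s \right)} = \left(s^{2} + s s\right) + \frac{65}{3} = \left(s^{2} + s^{2}\right) + \frac{65}{3} = 2 s^{2} + \frac{65}{3} = \frac{65}{3} + 2 s^{2}$)
$h{\left(14 \right)} \left(342 + \frac{1}{n{\left(\left(-1\right) \left(-24\right) \right)}}\right) = \left(\frac{65}{3} + 2 \cdot 14^{2}\right) \left(342 + \frac{1}{\left(-1\right) \left(-24\right)}\right) = \left(\frac{65}{3} + 2 \cdot 196\right) \left(342 + \frac{1}{24}\right) = \left(\frac{65}{3} + 392\right) \left(342 + \frac{1}{24}\right) = \frac{1241}{3} \cdot \frac{8209}{24} = \frac{10187369}{72}$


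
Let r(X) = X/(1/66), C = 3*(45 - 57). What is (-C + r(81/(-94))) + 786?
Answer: 35961/47 ≈ 765.13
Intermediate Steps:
C = -36 (C = 3*(-12) = -36)
r(X) = 66*X (r(X) = X/(1/66) = X*66 = 66*X)
(-C + r(81/(-94))) + 786 = (-1*(-36) + 66*(81/(-94))) + 786 = (36 + 66*(81*(-1/94))) + 786 = (36 + 66*(-81/94)) + 786 = (36 - 2673/47) + 786 = -981/47 + 786 = 35961/47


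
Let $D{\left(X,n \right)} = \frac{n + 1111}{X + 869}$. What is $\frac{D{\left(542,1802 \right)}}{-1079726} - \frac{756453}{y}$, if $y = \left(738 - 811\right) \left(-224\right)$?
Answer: $- \frac{576225594976617}{12456081923936} \approx -46.261$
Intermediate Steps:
$D{\left(X,n \right)} = \frac{1111 + n}{869 + X}$
$y = 16352$ ($y = \left(-73\right) \left(-224\right) = 16352$)
$\frac{D{\left(542,1802 \right)}}{-1079726} - \frac{756453}{y} = \frac{\frac{1}{869 + 542} \left(1111 + 1802\right)}{-1079726} - \frac{756453}{16352} = \frac{1}{1411} \cdot 2913 \left(- \frac{1}{1079726}\right) - \frac{756453}{16352} = \frac{2913}{1411} \left(- \frac{1}{1079726}\right) - \frac{756453}{16352} = - \frac{2913}{1523493386} - \frac{756453}{16352} = - \frac{576225594976617}{12456081923936}$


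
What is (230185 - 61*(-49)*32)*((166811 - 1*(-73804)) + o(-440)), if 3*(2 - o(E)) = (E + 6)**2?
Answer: 57943425445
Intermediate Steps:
o(E) = 2 - (6 + E)**2/3 (o(E) = 2 - (E + 6)**2/3 = 2 - (6 + E)**2/3)
(230185 - 61*(-49)*32)*((166811 - 1*(-73804)) + o(-440)) = (230185 - 61*(-49)*32)*((166811 - 1*(-73804)) + (2 - (6 - 440)**2/3)) = (230185 + 2989*32)*((166811 + 73804) + (2 - 1/3*(-434)**2)) = (230185 + 95648)*(240615 + (2 - 1/3*188356)) = 325833*(240615 + (2 - 188356/3)) = 325833*(240615 - 188350/3) = 325833*(533495/3) = 57943425445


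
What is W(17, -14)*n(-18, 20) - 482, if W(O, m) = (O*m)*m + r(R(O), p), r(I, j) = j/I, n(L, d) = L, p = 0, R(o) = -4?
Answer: -60458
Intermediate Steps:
W(O, m) = O*m**2 (W(O, m) = (O*m)*m + 0/(-4) = O*m**2 + 0*(-1/4) = O*m**2 + 0 = O*m**2)
W(17, -14)*n(-18, 20) - 482 = (17*(-14)**2)*(-18) - 482 = (17*196)*(-18) - 482 = 3332*(-18) - 482 = -59976 - 482 = -60458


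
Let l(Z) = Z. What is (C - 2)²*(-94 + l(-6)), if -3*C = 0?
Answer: -400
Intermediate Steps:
C = 0 (C = -⅓*0 = 0)
(C - 2)²*(-94 + l(-6)) = (0 - 2)²*(-94 - 6) = (-2)²*(-100) = 4*(-100) = -400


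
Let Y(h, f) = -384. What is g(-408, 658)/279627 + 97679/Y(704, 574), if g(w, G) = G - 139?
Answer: -9104495479/35792256 ≈ -254.37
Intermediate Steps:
g(w, G) = -139 + G
g(-408, 658)/279627 + 97679/Y(704, 574) = (-139 + 658)/279627 + 97679/(-384) = 519*(1/279627) + 97679*(-1/384) = 173/93209 - 97679/384 = -9104495479/35792256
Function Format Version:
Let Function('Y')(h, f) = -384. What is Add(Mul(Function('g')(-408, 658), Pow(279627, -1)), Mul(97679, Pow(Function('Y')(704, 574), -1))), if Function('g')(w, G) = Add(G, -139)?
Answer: Rational(-9104495479, 35792256) ≈ -254.37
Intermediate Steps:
Function('g')(w, G) = Add(-139, G)
Add(Mul(Function('g')(-408, 658), Pow(279627, -1)), Mul(97679, Pow(Function('Y')(704, 574), -1))) = Add(Mul(Add(-139, 658), Pow(279627, -1)), Mul(97679, Pow(-384, -1))) = Add(Mul(519, Rational(1, 279627)), Mul(97679, Rational(-1, 384))) = Add(Rational(173, 93209), Rational(-97679, 384)) = Rational(-9104495479, 35792256)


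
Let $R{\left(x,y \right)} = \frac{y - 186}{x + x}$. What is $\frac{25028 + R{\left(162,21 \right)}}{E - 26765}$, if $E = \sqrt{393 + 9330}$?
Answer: $- \frac{72344965285}{77366394216} - \frac{2702969 \sqrt{9723}}{77366394216} \approx -0.93854$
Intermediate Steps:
$R{\left(x,y \right)} = \frac{-186 + y}{2 x}$
$E = \sqrt{9723} \approx 98.605$
$\frac{25028 + R{\left(162,21 \right)}}{E - 26765} = \frac{25028 + \frac{-186 + 21}{2 \cdot 162}}{\sqrt{9723} - 26765} = \frac{25028 + \frac{1}{2} \cdot \frac{1}{162} \left(-165\right)}{-26765 + \sqrt{9723}} = \frac{25028 - \frac{55}{108}}{-26765 + \sqrt{9723}} = \frac{2702969}{108 \left(-26765 + \sqrt{9723}\right)}$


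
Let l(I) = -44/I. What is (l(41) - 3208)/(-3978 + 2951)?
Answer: 131572/42107 ≈ 3.1247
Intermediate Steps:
(l(41) - 3208)/(-3978 + 2951) = (-44/41 - 3208)/(-3978 + 2951) = (-44*1/41 - 3208)/(-1027) = (-44/41 - 3208)*(-1/1027) = -131572/41*(-1/1027) = 131572/42107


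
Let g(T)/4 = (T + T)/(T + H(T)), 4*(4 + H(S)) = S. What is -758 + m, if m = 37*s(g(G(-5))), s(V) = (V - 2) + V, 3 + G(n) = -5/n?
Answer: -8448/13 ≈ -649.85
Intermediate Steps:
H(S) = -4 + S/4
G(n) = -3 - 5/n
g(T) = 8*T/(-4 + 5*T/4) (g(T) = 4*((T + T)/(T + (-4 + T/4))) = 4*((2*T)/(-4 + 5*T/4)) = 4*(2*T/(-4 + 5*T/4)) = 8*T/(-4 + 5*T/4))
s(V) = -2 + 2*V (s(V) = (-2 + V) + V = -2 + 2*V)
m = 1406/13 (m = 37*(-2 + 2*(32*(-3 - 5/(-5))/(-16 + 5*(-3 - 5/(-5))))) = 37*(-2 + 2*(32*(-3 - 5*(-1/5))/(-16 + 5*(-3 - 5*(-1/5))))) = 37*(-2 + 2*(32*(-3 + 1)/(-16 + 5*(-3 + 1)))) = 37*(-2 + 2*(32*(-2)/(-16 + 5*(-2)))) = 37*(-2 + 2*(32*(-2)/(-16 - 10))) = 37*(-2 + 2*(32*(-2)/(-26))) = 37*(-2 + 2*(32*(-2)*(-1/26))) = 37*(-2 + 2*(32/13)) = 37*(-2 + 64/13) = 37*(38/13) = 1406/13 ≈ 108.15)
-758 + m = -758 + 1406/13 = -8448/13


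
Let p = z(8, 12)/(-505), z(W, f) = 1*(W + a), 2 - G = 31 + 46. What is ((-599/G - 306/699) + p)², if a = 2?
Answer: 176588670636889/3115136750625 ≈ 56.687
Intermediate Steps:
G = -75 (G = 2 - (31 + 46) = 2 - 1*77 = 2 - 77 = -75)
z(W, f) = 2 + W (z(W, f) = 1*(W + 2) = 1*(2 + W) = 2 + W)
p = -2/101 (p = (2 + 8)/(-505) = 10*(-1/505) = -2/101 ≈ -0.019802)
((-599/G - 306/699) + p)² = ((-599/(-75) - 306/699) - 2/101)² = ((-599*(-1/75) - 306*1/699) - 2/101)² = ((599/75 - 102/233) - 2/101)² = (131917/17475 - 2/101)² = (13288667/1764975)² = 176588670636889/3115136750625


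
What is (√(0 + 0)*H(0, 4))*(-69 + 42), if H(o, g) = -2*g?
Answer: 0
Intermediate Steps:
(√(0 + 0)*H(0, 4))*(-69 + 42) = (√(0 + 0)*(-2*4))*(-69 + 42) = (√0*(-8))*(-27) = (0*(-8))*(-27) = 0*(-27) = 0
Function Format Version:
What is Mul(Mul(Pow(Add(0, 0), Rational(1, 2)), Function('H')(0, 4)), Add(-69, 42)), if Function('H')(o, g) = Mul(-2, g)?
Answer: 0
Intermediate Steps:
Mul(Mul(Pow(Add(0, 0), Rational(1, 2)), Function('H')(0, 4)), Add(-69, 42)) = Mul(Mul(Pow(Add(0, 0), Rational(1, 2)), Mul(-2, 4)), Add(-69, 42)) = Mul(Mul(Pow(0, Rational(1, 2)), -8), -27) = Mul(Mul(0, -8), -27) = Mul(0, -27) = 0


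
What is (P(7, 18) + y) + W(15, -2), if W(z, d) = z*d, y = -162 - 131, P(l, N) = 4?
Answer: -319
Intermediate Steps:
y = -293
W(z, d) = d*z
(P(7, 18) + y) + W(15, -2) = (4 - 293) - 2*15 = -289 - 30 = -319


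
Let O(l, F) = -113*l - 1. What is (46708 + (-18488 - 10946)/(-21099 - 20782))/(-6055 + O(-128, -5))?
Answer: 978103591/176067724 ≈ 5.5553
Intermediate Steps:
O(l, F) = -1 - 113*l
(46708 + (-18488 - 10946)/(-21099 - 20782))/(-6055 + O(-128, -5)) = (46708 + (-18488 - 10946)/(-21099 - 20782))/(-6055 + (-1 - 113*(-128))) = (46708 - 29434/(-41881))/(-6055 + (-1 + 14464)) = (46708 - 29434*(-1/41881))/(-6055 + 14463) = (46708 + 29434/41881)/8408 = (1956207182/41881)*(1/8408) = 978103591/176067724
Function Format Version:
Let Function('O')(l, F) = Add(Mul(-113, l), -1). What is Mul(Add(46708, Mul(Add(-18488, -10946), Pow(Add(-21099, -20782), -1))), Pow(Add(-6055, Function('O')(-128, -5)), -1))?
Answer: Rational(978103591, 176067724) ≈ 5.5553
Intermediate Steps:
Function('O')(l, F) = Add(-1, Mul(-113, l))
Mul(Add(46708, Mul(Add(-18488, -10946), Pow(Add(-21099, -20782), -1))), Pow(Add(-6055, Function('O')(-128, -5)), -1)) = Mul(Add(46708, Mul(Add(-18488, -10946), Pow(Add(-21099, -20782), -1))), Pow(Add(-6055, Add(-1, Mul(-113, -128))), -1)) = Mul(Add(46708, Mul(-29434, Pow(-41881, -1))), Pow(Add(-6055, Add(-1, 14464)), -1)) = Mul(Add(46708, Mul(-29434, Rational(-1, 41881))), Pow(Add(-6055, 14463), -1)) = Mul(Add(46708, Rational(29434, 41881)), Pow(8408, -1)) = Mul(Rational(1956207182, 41881), Rational(1, 8408)) = Rational(978103591, 176067724)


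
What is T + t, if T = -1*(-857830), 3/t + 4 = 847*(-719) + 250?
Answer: 522201439007/608747 ≈ 8.5783e+5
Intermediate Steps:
t = -3/608747 (t = 3/(-4 + (847*(-719) + 250)) = 3/(-4 + (-608993 + 250)) = 3/(-4 - 608743) = 3/(-608747) = 3*(-1/608747) = -3/608747 ≈ -4.9282e-6)
T = 857830
T + t = 857830 - 3/608747 = 522201439007/608747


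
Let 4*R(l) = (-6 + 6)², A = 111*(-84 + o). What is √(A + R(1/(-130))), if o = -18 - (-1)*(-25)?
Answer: I*√14097 ≈ 118.73*I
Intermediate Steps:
o = -43 (o = -18 - 1*25 = -18 - 25 = -43)
A = -14097 (A = 111*(-84 - 43) = 111*(-127) = -14097)
R(l) = 0 (R(l) = (-6 + 6)²/4 = (¼)*0² = (¼)*0 = 0)
√(A + R(1/(-130))) = √(-14097 + 0) = √(-14097) = I*√14097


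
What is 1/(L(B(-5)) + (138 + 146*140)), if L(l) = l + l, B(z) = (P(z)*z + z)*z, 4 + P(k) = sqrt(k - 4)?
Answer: 5107/104331421 - 75*I/208662842 ≈ 4.895e-5 - 3.5943e-7*I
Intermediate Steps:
P(k) = -4 + sqrt(-4 + k) (P(k) = -4 + sqrt(k - 4) = -4 + sqrt(-4 + k))
B(z) = z*(z + z*(-4 + sqrt(-4 + z))) (B(z) = ((-4 + sqrt(-4 + z))*z + z)*z = (z*(-4 + sqrt(-4 + z)) + z)*z = (z + z*(-4 + sqrt(-4 + z)))*z = z*(z + z*(-4 + sqrt(-4 + z))))
L(l) = 2*l
1/(L(B(-5)) + (138 + 146*140)) = 1/(2*((-5)**2*(-3 + sqrt(-4 - 5))) + (138 + 146*140)) = 1/(2*(25*(-3 + sqrt(-9))) + (138 + 20440)) = 1/(2*(25*(-3 + 3*I)) + 20578) = 1/(2*(-75 + 75*I) + 20578) = 1/((-150 + 150*I) + 20578) = 1/(20428 + 150*I) = (20428 - 150*I)/417325684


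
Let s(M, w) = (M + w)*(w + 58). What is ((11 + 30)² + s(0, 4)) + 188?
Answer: 2117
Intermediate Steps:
s(M, w) = (58 + w)*(M + w) (s(M, w) = (M + w)*(58 + w) = (58 + w)*(M + w))
((11 + 30)² + s(0, 4)) + 188 = ((11 + 30)² + (4² + 58*0 + 58*4 + 0*4)) + 188 = (41² + (16 + 0 + 232 + 0)) + 188 = (1681 + 248) + 188 = 1929 + 188 = 2117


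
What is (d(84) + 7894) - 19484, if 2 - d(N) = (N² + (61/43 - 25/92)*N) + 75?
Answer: -18608368/989 ≈ -18815.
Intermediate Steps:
d(N) = -73 - N² - 4537*N/3956 (d(N) = 2 - ((N² + (61/43 - 25/92)*N) + 75) = 2 - ((N² + 4537*N/3956) + 75) = 2 - (75 + N² + 4537*N/3956) = 2 + (-75 - N² - 4537*N/3956) = -73 - N² - 4537*N/3956)
(d(84) + 7894) - 19484 = ((-73 - 1*84² - 4537/3956*84) + 7894) - 19484 = ((-73 - 1*7056 - 95277/989) + 7894) - 19484 = ((-73 - 7056 - 95277/989) + 7894) - 19484 = (-7145858/989 + 7894) - 19484 = 661308/989 - 19484 = -18608368/989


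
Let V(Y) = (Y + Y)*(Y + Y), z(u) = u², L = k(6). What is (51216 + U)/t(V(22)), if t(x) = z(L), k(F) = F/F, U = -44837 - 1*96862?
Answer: -90483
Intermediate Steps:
U = -141699 (U = -44837 - 96862 = -141699)
k(F) = 1
L = 1
V(Y) = 4*Y² (V(Y) = (2*Y)*(2*Y) = 4*Y²)
t(x) = 1 (t(x) = 1² = 1)
(51216 + U)/t(V(22)) = (51216 - 141699)/1 = -90483*1 = -90483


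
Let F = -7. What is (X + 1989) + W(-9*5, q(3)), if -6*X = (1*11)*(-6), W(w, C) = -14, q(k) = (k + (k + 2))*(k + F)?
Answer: 1986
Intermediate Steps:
q(k) = (-7 + k)*(2 + 2*k) (q(k) = (k + (k + 2))*(k - 7) = (k + (2 + k))*(-7 + k) = (2 + 2*k)*(-7 + k) = (-7 + k)*(2 + 2*k))
X = 11 (X = -1*11*(-6)/6 = -11*(-6)/6 = -⅙*(-66) = 11)
(X + 1989) + W(-9*5, q(3)) = (11 + 1989) - 14 = 2000 - 14 = 1986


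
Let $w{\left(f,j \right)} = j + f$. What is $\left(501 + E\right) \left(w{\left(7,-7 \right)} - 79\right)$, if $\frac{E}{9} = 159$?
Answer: $-152628$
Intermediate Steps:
$E = 1431$ ($E = 9 \cdot 159 = 1431$)
$w{\left(f,j \right)} = f + j$
$\left(501 + E\right) \left(w{\left(7,-7 \right)} - 79\right) = \left(501 + 1431\right) \left(\left(7 - 7\right) - 79\right) = 1932 \left(0 - 79\right) = 1932 \left(-79\right) = -152628$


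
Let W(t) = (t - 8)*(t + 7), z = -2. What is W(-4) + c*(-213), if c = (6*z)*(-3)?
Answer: -7704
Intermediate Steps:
W(t) = (-8 + t)*(7 + t)
c = 36 (c = (6*(-2))*(-3) = -12*(-3) = 36)
W(-4) + c*(-213) = (-56 + (-4)² - 1*(-4)) + 36*(-213) = (-56 + 16 + 4) - 7668 = -36 - 7668 = -7704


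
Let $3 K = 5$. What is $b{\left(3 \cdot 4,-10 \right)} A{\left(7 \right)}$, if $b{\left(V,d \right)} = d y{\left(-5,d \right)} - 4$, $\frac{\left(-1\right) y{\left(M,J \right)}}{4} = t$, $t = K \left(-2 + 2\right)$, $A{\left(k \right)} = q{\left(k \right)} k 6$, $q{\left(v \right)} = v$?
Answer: $-1176$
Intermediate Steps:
$K = \frac{5}{3}$ ($K = \frac{1}{3} \cdot 5 = \frac{5}{3} \approx 1.6667$)
$A{\left(k \right)} = 6 k^{2}$ ($A{\left(k \right)} = k k 6 = k^{2} \cdot 6 = 6 k^{2}$)
$t = 0$ ($t = \frac{5 \left(-2 + 2\right)}{3} = \frac{5}{3} \cdot 0 = 0$)
$y{\left(M,J \right)} = 0$ ($y{\left(M,J \right)} = \left(-4\right) 0 = 0$)
$b{\left(V,d \right)} = -4$ ($b{\left(V,d \right)} = d 0 - 4 = 0 - 4 = -4$)
$b{\left(3 \cdot 4,-10 \right)} A{\left(7 \right)} = - 4 \cdot 6 \cdot 7^{2} = - 4 \cdot 6 \cdot 49 = \left(-4\right) 294 = -1176$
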